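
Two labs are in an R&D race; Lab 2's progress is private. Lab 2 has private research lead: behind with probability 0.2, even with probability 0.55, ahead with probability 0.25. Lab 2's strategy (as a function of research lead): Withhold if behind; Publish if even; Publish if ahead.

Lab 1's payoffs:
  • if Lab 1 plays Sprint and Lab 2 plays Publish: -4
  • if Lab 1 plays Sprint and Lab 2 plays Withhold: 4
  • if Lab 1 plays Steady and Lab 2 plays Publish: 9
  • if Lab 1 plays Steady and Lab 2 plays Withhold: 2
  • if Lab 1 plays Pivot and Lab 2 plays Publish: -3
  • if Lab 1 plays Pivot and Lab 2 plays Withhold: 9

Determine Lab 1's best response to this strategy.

Steady

E[Sprint] = 0.2·(4) + 0.55·(-4) + 0.25·(-4) = -2.4
E[Steady] = 0.2·(2) + 0.55·(9) + 0.25·(9) = 7.6
E[Pivot] = 0.2·(9) + 0.55·(-3) + 0.25·(-3) = -0.6
Best response: Steady (7.6 is the largest).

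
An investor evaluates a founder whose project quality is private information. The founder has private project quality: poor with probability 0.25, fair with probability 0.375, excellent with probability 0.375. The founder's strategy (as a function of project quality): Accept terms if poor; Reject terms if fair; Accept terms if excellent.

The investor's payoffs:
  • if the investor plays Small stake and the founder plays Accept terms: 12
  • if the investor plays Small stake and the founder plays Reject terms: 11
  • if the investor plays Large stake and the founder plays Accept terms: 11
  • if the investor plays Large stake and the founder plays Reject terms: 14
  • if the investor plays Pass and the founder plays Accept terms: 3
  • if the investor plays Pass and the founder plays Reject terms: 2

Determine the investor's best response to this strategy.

Compute the investor's expected payoff for each action, taking the expectation over the founder's type.
E[Small stake] = 0.25·(12) + 0.375·(11) + 0.375·(12) = 11.625
E[Large stake] = 0.25·(11) + 0.375·(14) + 0.375·(11) = 12.125
E[Pass] = 0.25·(3) + 0.375·(2) + 0.375·(3) = 2.625
Best response: Large stake (12.125 is the largest).

Large stake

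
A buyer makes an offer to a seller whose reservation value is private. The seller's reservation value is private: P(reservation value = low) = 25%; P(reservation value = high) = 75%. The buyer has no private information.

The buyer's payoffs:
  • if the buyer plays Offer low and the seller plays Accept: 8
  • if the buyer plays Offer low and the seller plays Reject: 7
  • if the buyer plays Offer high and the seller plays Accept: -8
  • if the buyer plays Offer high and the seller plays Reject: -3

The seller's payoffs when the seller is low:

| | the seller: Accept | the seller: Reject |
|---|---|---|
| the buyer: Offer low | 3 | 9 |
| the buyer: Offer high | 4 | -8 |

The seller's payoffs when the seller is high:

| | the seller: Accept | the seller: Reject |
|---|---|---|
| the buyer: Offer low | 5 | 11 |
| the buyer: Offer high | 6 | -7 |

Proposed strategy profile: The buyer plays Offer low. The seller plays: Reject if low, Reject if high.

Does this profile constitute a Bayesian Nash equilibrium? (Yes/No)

The buyer plays Offer low: E[Offer low] = 0.25·(7) + 0.75·(7) = 7; E[Offer high] = -3. Best-responding. ✓
The seller (reservation value low), facing Offer low: Accept gives 3, Reject gives 9. Proposed Reject is best. ✓
The seller (reservation value high), facing Offer low: Accept gives 5, Reject gives 11. Proposed Reject is best. ✓

Yes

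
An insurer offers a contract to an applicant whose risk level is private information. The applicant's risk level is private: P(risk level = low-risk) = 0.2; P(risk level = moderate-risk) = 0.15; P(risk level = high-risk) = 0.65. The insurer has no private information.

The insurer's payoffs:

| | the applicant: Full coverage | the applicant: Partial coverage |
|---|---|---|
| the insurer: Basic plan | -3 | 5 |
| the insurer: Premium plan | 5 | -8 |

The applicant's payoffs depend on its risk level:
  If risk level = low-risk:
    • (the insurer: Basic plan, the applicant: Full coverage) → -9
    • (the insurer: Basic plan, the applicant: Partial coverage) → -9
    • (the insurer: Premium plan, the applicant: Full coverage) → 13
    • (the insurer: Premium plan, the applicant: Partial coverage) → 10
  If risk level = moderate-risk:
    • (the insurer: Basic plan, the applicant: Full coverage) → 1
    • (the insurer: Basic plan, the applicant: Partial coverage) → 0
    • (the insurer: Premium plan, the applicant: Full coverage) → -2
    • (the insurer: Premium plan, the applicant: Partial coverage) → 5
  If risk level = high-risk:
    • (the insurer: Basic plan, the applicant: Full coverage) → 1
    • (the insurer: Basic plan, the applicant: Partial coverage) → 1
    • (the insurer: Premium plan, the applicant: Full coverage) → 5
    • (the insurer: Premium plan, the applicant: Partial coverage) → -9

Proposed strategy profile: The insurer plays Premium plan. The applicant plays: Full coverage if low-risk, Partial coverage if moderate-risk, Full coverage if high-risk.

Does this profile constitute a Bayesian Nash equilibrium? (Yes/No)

A profile is a BNE iff every type of every player is best-responding given beliefs about the other side.
The insurer plays Premium plan: E[Premium plan] = 0.2·(5) + 0.15·(-8) + 0.65·(5) = 3.05; E[Basic plan] = -1.8. Best-responding. ✓
The applicant (risk level low-risk), facing Premium plan: Full coverage gives 13, Partial coverage gives 10. Proposed Full coverage is best. ✓
The applicant (risk level moderate-risk), facing Premium plan: Full coverage gives -2, Partial coverage gives 5. Proposed Partial coverage is best. ✓
The applicant (risk level high-risk), facing Premium plan: Full coverage gives 5, Partial coverage gives -9. Proposed Full coverage is best. ✓

Yes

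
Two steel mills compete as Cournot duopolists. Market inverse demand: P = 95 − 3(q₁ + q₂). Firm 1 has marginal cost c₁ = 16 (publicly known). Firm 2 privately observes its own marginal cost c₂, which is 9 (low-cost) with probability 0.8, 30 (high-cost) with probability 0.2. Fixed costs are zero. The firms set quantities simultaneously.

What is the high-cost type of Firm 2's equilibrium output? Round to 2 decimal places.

Firm 2 with cost c maximizes (95 − 3(q₁+q₂) − c)·q₂, giving q₂(c) = (95 − c − 3q₁)/6.
E[c₂] = 0.8·9 + 0.2·30 = 13.2
Firm 1's FOC against E[q₂] yields q₁ = (95 − 2·16 + E[c₂])/9 = (95 − 32 + 13.2)/9 = 8.46667.
q₂(high-cost) = (95 − 30 − 3·8.46667)/6 = 6.6.

6.60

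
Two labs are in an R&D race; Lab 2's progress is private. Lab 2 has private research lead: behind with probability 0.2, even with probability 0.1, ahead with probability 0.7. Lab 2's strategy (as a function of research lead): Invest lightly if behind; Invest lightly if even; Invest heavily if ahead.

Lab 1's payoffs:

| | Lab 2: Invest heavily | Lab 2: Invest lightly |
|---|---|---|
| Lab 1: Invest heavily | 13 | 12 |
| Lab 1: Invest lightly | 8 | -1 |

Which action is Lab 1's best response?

E[Invest heavily] = 0.2·(12) + 0.1·(12) + 0.7·(13) = 12.7
E[Invest lightly] = 0.2·(-1) + 0.1·(-1) + 0.7·(8) = 5.3
Best response: Invest heavily (12.7 is the largest).

Invest heavily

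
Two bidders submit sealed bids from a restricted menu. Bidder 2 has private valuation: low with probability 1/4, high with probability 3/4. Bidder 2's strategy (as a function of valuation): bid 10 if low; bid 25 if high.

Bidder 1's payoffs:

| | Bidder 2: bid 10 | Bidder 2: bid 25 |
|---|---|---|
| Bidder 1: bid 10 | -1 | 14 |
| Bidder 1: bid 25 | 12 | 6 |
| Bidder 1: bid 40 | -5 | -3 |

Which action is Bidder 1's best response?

bid 10

E[bid 10] = 1/4·(-1) + 3/4·(14) = 41/4
E[bid 25] = 1/4·(12) + 3/4·(6) = 15/2
E[bid 40] = 1/4·(-5) + 3/4·(-3) = -7/2
Best response: bid 10 (41/4 is the largest).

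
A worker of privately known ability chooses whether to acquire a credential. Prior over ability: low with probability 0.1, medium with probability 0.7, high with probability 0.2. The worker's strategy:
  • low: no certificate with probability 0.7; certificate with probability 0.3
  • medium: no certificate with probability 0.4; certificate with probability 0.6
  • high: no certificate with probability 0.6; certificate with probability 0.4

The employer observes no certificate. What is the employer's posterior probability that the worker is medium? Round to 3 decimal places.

0.596

Apply Bayes' rule using the sender's strategy as the likelihood.
P(no certificate) = 0.1·0.7 + 0.7·0.4 + 0.2·0.6 = 0.47
P(medium | no certificate) = (0.7·0.4) / 0.47 = 0.28 / 0.47 = 0.595745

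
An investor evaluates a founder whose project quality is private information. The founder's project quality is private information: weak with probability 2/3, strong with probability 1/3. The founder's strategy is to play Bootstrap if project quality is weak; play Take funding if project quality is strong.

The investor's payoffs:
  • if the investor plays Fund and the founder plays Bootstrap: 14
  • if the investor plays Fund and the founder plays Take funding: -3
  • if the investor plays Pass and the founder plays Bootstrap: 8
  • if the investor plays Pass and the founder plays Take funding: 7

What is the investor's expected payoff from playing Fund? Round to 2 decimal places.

Take the expectation over the founder's project quality, weighting each type's action by its prior probability.
E[Fund] = 2/3·14 + 1/3·(-3) = 28/3 + (-1) = 25/3

8.33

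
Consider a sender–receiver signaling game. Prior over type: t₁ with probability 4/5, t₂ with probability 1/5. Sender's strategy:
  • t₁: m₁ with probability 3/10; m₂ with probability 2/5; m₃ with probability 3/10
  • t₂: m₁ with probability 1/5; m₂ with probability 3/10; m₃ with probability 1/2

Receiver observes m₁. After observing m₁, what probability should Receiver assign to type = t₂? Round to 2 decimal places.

P(m₁) = (4/5)·(3/10) + (1/5)·(1/5) = 7/25
P(t₂ | m₁) = ((1/5)·(1/5)) / (7/25) = (1/25) / (7/25) = 1/7

0.14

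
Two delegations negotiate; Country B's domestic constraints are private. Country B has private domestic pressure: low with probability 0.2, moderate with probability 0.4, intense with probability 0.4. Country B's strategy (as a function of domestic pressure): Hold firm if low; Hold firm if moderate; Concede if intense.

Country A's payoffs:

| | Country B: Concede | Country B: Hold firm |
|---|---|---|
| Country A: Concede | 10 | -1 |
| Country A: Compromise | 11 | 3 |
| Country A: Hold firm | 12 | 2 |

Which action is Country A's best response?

Compute Country A's expected payoff for each action, taking the expectation over Country B's type.
E[Concede] = 0.2·(-1) + 0.4·(-1) + 0.4·(10) = 3.4
E[Compromise] = 0.2·(3) + 0.4·(3) + 0.4·(11) = 6.2
E[Hold firm] = 0.2·(2) + 0.4·(2) + 0.4·(12) = 6
Best response: Compromise (6.2 is the largest).

Compromise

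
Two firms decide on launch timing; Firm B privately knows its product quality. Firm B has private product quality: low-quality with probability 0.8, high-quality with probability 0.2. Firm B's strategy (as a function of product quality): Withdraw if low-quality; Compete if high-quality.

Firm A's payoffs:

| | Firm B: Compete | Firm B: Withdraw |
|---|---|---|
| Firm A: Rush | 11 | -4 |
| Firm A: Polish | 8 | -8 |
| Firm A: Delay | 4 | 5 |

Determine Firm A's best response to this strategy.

E[Rush] = 0.8·(-4) + 0.2·(11) = -1
E[Polish] = 0.8·(-8) + 0.2·(8) = -4.8
E[Delay] = 0.8·(5) + 0.2·(4) = 4.8
Best response: Delay (4.8 is the largest).

Delay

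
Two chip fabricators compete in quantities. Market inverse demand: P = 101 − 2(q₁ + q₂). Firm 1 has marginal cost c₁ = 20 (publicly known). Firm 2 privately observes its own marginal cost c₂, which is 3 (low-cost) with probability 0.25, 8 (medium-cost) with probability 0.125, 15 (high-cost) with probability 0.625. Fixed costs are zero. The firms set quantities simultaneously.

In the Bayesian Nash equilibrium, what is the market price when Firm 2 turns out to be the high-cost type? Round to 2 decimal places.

Each type of Firm 2 best-responds to q₁; Firm 1 best-responds to the expected q₂ over Firm 2's types.
Firm 2 with cost c maximizes (101 − 2(q₁+q₂) − c)·q₂, giving q₂(c) = (101 − c − 2q₁)/4.
E[c₂] = 0.25·3 + 0.125·8 + 0.625·15 = 11.125
Firm 1's FOC against E[q₂] yields q₁ = (101 − 2·20 + E[c₂])/6 = (101 − 40 + 11.125)/6 = 12.0208.
q₂(high-cost) = 15.4896, so P = 101 − 2·(12.0208 + 15.4896) = 45.9792.

45.98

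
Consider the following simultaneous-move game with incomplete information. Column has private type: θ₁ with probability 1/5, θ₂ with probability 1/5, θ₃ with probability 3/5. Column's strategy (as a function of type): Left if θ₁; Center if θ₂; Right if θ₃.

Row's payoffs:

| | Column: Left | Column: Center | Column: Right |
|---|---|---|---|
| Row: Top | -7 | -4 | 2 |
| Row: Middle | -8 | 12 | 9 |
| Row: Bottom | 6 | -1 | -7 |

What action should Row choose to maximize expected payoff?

E[Top] = 1/5·(-7) + 1/5·(-4) + 3/5·(2) = -1
E[Middle] = 1/5·(-8) + 1/5·(12) + 3/5·(9) = 31/5
E[Bottom] = 1/5·(6) + 1/5·(-1) + 3/5·(-7) = -16/5
Best response: Middle (31/5 is the largest).

Middle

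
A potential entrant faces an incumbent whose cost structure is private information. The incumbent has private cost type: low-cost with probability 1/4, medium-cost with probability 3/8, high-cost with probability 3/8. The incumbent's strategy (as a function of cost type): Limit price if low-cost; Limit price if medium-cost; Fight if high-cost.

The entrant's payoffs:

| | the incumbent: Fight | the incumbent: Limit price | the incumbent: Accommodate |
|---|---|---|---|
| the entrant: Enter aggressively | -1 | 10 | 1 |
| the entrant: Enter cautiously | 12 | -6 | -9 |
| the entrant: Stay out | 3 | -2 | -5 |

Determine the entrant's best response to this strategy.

Enter aggressively

E[Enter aggressively] = 1/4·(10) + 3/8·(10) + 3/8·(-1) = 47/8
E[Enter cautiously] = 1/4·(-6) + 3/8·(-6) + 3/8·(12) = 3/4
E[Stay out] = 1/4·(-2) + 3/8·(-2) + 3/8·(3) = -1/8
Best response: Enter aggressively (47/8 is the largest).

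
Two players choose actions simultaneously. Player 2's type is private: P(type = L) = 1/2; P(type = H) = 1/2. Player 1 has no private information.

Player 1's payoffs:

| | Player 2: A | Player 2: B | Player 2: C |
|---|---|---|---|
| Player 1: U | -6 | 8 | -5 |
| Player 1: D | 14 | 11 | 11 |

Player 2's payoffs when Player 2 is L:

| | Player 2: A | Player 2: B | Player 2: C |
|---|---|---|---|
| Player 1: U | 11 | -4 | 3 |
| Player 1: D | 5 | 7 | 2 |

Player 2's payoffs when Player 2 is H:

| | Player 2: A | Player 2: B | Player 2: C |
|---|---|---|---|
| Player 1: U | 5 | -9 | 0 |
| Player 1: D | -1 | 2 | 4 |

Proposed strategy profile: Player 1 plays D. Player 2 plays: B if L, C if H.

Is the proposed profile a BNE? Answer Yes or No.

Yes

Player 1 plays D: E[D] = 1/2·(11) + 1/2·(11) = 11; E[U] = 3/2. Best-responding. ✓
Player 2 (type L), facing D: A gives 5, B gives 7, C gives 2. Proposed B is best. ✓
Player 2 (type H), facing D: A gives -1, B gives 2, C gives 4. Proposed C is best. ✓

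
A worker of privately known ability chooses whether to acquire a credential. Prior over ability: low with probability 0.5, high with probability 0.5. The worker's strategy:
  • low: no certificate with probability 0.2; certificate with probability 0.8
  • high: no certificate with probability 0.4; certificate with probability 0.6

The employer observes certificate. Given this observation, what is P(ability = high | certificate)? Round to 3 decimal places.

P(certificate) = 0.5·0.8 + 0.5·0.6 = 0.7
P(high | certificate) = (0.5·0.6) / 0.7 = 0.3 / 0.7 = 0.428571

0.429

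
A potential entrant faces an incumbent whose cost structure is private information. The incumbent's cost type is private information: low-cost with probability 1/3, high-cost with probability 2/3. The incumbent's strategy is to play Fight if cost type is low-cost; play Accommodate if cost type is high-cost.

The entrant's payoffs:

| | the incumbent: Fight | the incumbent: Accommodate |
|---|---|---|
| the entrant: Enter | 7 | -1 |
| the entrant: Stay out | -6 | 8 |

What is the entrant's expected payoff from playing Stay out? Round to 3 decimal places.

3.333

E[Stay out] = 1/3·(-6) + 2/3·8 = (-2) + 16/3 = 10/3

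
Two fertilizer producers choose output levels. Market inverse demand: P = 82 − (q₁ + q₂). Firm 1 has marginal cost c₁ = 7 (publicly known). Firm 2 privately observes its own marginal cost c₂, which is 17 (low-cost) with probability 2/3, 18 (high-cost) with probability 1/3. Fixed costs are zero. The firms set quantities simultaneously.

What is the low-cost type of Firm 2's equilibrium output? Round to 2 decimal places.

Firm 2 with cost c maximizes (82 − (q₁+q₂) − c)·q₂, giving q₂(c) = (82 − c − q₁)/2.
E[c₂] = 2/3·17 + 1/3·18 = 17.3333
Firm 1's FOC against E[q₂] yields q₁ = (82 − 2·7 + E[c₂])/3 = (82 − 14 + 17.3333)/3 = 28.4444.
q₂(low-cost) = (82 − 17 − 28.4444)/2 = 18.2778.

18.28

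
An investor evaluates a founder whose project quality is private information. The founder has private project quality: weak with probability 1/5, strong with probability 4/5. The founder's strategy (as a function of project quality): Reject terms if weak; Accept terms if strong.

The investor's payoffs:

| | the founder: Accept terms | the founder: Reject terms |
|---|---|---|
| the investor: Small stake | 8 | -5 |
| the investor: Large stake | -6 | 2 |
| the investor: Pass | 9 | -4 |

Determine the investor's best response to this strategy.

E[Small stake] = 1/5·(-5) + 4/5·(8) = 27/5
E[Large stake] = 1/5·(2) + 4/5·(-6) = -22/5
E[Pass] = 1/5·(-4) + 4/5·(9) = 32/5
Best response: Pass (32/5 is the largest).

Pass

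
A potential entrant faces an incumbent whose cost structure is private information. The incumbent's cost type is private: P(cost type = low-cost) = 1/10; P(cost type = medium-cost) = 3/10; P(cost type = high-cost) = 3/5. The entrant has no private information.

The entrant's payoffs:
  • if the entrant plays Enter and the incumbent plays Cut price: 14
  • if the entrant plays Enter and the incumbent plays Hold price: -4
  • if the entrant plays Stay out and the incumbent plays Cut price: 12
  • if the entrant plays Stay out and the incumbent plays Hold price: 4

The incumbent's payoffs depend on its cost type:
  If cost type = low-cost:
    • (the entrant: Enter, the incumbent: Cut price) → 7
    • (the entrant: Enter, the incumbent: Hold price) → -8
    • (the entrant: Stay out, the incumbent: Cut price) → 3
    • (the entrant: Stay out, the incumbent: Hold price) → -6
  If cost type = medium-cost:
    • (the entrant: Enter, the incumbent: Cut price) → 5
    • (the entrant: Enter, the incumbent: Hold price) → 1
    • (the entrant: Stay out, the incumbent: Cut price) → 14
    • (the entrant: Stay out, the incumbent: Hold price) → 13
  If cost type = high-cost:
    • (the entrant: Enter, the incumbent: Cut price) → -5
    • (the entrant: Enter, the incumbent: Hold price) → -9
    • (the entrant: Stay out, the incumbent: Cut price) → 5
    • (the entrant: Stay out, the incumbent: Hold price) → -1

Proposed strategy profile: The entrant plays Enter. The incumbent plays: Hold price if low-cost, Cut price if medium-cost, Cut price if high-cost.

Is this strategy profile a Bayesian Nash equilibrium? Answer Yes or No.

No

A profile is a BNE iff every type of every player is best-responding given beliefs about the other side.
The entrant plays Enter: E[Enter] = 1/10·(-4) + 3/10·(14) + 3/5·(14) = 61/5; E[Stay out] = 56/5. Best-responding. ✓
The incumbent (cost type low-cost), facing Enter: Cut price gives 7, Hold price gives -8. Proposed Hold price is not best — profitable deviation exists. ✗
The incumbent (cost type medium-cost), facing Enter: Cut price gives 5, Hold price gives 1. Proposed Cut price is best. ✓
The incumbent (cost type high-cost), facing Enter: Cut price gives -5, Hold price gives -9. Proposed Cut price is best. ✓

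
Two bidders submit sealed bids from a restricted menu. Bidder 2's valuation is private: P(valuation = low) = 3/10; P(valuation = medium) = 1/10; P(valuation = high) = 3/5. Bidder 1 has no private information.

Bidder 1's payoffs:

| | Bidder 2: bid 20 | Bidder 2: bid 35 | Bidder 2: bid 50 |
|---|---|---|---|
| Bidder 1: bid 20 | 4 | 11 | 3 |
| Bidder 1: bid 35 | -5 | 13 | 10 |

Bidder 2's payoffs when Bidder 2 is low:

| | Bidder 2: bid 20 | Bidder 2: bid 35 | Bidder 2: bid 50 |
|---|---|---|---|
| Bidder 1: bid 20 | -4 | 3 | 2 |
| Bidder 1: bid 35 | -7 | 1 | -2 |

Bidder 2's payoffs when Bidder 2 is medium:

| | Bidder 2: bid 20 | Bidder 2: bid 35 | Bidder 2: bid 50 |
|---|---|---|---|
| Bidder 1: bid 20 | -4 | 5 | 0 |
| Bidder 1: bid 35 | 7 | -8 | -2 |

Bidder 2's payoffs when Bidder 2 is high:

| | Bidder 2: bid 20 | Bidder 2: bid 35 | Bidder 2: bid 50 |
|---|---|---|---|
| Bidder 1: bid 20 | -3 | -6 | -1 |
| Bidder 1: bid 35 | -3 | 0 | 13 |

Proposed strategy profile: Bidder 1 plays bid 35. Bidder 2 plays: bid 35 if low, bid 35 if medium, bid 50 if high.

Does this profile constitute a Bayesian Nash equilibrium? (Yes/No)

No

A profile is a BNE iff every type of every player is best-responding given beliefs about the other side.
Bidder 1 plays bid 35: E[bid 35] = 3/10·(13) + 1/10·(13) + 3/5·(10) = 56/5; E[bid 20] = 31/5. Best-responding. ✓
Bidder 2 (valuation low), facing bid 35: bid 20 gives -7, bid 35 gives 1, bid 50 gives -2. Proposed bid 35 is best. ✓
Bidder 2 (valuation medium), facing bid 35: bid 20 gives 7, bid 35 gives -8, bid 50 gives -2. Proposed bid 35 is not best — profitable deviation exists. ✗
Bidder 2 (valuation high), facing bid 35: bid 20 gives -3, bid 35 gives 0, bid 50 gives 13. Proposed bid 50 is best. ✓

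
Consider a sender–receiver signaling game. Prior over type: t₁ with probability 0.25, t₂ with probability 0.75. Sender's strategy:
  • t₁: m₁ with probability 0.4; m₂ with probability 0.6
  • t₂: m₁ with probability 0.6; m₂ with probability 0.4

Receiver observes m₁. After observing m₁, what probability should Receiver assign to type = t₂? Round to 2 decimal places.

0.82

Apply Bayes' rule using the sender's strategy as the likelihood.
P(m₁) = 0.25·0.4 + 0.75·0.6 = 0.55
P(t₂ | m₁) = (0.75·0.6) / 0.55 = 0.45 / 0.55 = 0.818182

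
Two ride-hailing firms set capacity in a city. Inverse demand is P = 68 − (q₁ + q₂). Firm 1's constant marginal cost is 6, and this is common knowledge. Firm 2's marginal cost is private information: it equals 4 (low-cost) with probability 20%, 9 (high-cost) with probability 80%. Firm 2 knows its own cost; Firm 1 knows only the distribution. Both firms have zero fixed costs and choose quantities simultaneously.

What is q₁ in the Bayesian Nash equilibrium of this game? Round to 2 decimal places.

21.33

Firm 2 with cost c maximizes (68 − (q₁+q₂) − c)·q₂, giving q₂(c) = (68 − c − q₁)/2.
E[c₂] = 0.2·4 + 0.8·9 = 8
Firm 1's FOC against E[q₂] yields q₁ = (68 − 2·6 + E[c₂])/3 = (68 − 12 + 8)/3 = 21.3333.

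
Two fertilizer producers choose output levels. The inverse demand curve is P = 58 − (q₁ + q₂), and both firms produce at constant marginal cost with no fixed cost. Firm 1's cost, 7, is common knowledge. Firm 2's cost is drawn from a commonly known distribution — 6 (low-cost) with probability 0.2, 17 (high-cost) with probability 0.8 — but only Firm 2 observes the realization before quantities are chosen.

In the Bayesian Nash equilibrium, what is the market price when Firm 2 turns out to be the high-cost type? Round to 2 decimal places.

27.70

Type-c best response for Firm 2: q₂(c) = (58 − c)/2 − q₁/2.
Firm 1 maximizes expected profit; its first-order condition is 58 − 2q₁ − E[q₂] − 7 = 0.
Substituting E[q₂] and solving: E[c₂] = 14.8, so q₁ = (58 − 2·7 + 14.8)/3 = 19.6.
q₂(high-cost) = 10.7, so P = 58 − (19.6 + 10.7) = 27.7.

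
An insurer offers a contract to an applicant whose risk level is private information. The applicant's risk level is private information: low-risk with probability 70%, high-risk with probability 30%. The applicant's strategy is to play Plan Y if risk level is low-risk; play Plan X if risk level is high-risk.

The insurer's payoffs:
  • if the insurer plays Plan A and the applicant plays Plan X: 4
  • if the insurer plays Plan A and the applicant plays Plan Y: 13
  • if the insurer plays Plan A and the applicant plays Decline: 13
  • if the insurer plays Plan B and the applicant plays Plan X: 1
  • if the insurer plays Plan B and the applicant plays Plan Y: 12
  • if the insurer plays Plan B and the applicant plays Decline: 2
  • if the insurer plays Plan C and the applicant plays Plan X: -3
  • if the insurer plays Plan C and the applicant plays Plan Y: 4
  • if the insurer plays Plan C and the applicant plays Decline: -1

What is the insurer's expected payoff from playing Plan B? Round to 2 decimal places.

E[Plan B] = 0.7·12 + 0.3·1 = 8.4 + 0.3 = 8.7

8.70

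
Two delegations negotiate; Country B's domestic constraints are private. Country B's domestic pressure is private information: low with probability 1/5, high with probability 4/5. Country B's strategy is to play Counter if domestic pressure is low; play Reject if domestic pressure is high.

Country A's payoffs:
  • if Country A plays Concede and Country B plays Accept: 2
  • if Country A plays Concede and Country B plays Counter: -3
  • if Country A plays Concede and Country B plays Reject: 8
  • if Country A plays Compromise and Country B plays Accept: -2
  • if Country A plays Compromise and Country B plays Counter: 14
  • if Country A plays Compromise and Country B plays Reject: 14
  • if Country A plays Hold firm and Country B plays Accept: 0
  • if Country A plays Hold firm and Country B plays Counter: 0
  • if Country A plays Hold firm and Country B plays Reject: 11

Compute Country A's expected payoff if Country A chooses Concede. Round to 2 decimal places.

E[Concede] = 1/5·(-3) + 4/5·8 = (-3/5) + 32/5 = 29/5

5.80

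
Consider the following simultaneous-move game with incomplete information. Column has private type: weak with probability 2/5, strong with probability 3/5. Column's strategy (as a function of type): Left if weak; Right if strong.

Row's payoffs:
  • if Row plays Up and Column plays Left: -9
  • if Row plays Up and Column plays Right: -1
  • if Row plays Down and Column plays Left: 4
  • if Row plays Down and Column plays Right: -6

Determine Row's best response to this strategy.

E[Up] = 2/5·(-9) + 3/5·(-1) = -21/5
E[Down] = 2/5·(4) + 3/5·(-6) = -2
Best response: Down (-2 is the largest).

Down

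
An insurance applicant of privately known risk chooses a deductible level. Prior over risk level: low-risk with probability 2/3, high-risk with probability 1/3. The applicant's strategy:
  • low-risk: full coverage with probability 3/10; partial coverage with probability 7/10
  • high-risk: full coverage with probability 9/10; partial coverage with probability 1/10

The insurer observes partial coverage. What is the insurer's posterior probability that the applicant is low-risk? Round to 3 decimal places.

Apply Bayes' rule using the sender's strategy as the likelihood.
P(partial coverage) = (2/3)·(7/10) + (1/3)·(1/10) = 1/2
P(low-risk | partial coverage) = ((2/3)·(7/10)) / (1/2) = (7/15) / (1/2) = 14/15

0.933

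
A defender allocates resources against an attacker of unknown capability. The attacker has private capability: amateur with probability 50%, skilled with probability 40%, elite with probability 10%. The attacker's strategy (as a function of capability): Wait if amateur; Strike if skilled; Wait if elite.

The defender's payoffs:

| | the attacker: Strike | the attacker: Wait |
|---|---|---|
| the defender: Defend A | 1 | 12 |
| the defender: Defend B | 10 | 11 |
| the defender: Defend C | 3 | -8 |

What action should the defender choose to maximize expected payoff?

Compute the defender's expected payoff for each action, taking the expectation over the attacker's type.
E[Defend A] = 0.5·(12) + 0.4·(1) + 0.1·(12) = 7.6
E[Defend B] = 0.5·(11) + 0.4·(10) + 0.1·(11) = 10.6
E[Defend C] = 0.5·(-8) + 0.4·(3) + 0.1·(-8) = -3.6
Best response: Defend B (10.6 is the largest).

Defend B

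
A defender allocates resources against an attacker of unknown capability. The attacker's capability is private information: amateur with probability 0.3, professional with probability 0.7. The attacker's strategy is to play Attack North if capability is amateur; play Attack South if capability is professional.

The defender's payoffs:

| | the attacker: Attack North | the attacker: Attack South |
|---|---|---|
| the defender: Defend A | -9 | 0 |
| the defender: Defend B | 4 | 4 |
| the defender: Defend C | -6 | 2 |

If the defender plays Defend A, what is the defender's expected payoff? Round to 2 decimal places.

-2.70

E[Defend A] = 0.3·(-9) + 0.7·0 = (-2.7) + 0 = -2.7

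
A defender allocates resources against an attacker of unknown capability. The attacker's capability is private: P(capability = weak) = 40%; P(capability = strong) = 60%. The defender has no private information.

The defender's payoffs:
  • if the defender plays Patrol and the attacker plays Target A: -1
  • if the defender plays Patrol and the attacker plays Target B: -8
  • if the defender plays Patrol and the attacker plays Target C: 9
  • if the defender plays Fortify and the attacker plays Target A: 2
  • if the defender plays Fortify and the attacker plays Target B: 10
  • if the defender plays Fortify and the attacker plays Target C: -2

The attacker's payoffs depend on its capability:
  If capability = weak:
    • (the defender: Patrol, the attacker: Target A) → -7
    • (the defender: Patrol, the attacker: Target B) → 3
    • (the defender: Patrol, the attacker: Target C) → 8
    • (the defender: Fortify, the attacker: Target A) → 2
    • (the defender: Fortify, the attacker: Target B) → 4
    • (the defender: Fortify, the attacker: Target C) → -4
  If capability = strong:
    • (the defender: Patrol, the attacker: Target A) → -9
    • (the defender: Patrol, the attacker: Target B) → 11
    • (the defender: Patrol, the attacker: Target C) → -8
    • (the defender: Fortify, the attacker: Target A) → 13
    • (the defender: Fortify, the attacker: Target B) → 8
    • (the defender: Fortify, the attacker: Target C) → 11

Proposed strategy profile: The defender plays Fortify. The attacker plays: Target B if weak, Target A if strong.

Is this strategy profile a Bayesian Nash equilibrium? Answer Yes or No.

A profile is a BNE iff every type of every player is best-responding given beliefs about the other side.
The defender plays Fortify: E[Fortify] = 0.4·(10) + 0.6·(2) = 5.2; E[Patrol] = -3.8. Best-responding. ✓
The attacker (capability weak), facing Fortify: Target A gives 2, Target B gives 4, Target C gives -4. Proposed Target B is best. ✓
The attacker (capability strong), facing Fortify: Target A gives 13, Target B gives 8, Target C gives 11. Proposed Target A is best. ✓

Yes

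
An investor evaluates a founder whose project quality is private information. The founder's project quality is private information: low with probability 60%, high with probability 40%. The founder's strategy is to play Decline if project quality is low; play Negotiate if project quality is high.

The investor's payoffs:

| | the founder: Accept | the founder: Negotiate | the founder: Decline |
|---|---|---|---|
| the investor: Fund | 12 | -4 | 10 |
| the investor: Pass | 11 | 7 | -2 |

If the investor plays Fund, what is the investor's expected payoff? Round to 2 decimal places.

Take the expectation over the founder's project quality, weighting each type's action by its prior probability.
E[Fund] = 0.6·10 + 0.4·(-4) = 6 + (-1.6) = 4.4

4.40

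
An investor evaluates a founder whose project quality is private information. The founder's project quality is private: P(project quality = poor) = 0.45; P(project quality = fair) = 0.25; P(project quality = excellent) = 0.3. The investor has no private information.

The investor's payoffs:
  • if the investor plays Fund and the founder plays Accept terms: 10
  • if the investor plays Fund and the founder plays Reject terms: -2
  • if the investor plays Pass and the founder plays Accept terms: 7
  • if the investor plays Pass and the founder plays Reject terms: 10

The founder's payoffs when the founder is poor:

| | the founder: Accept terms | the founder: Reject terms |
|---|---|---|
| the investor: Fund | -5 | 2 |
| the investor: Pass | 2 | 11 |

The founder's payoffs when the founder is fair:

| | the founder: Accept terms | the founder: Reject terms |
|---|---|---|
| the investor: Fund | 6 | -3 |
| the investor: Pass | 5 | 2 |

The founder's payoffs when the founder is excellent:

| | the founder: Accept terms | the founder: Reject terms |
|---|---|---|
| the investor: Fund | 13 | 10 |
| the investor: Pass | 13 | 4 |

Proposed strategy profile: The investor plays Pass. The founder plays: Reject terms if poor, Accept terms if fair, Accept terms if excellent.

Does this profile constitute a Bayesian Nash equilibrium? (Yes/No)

Yes

The investor plays Pass: E[Pass] = 0.45·(10) + 0.25·(7) + 0.3·(7) = 8.35; E[Fund] = 4.6. Best-responding. ✓
The founder (project quality poor), facing Pass: Accept terms gives 2, Reject terms gives 11. Proposed Reject terms is best. ✓
The founder (project quality fair), facing Pass: Accept terms gives 5, Reject terms gives 2. Proposed Accept terms is best. ✓
The founder (project quality excellent), facing Pass: Accept terms gives 13, Reject terms gives 4. Proposed Accept terms is best. ✓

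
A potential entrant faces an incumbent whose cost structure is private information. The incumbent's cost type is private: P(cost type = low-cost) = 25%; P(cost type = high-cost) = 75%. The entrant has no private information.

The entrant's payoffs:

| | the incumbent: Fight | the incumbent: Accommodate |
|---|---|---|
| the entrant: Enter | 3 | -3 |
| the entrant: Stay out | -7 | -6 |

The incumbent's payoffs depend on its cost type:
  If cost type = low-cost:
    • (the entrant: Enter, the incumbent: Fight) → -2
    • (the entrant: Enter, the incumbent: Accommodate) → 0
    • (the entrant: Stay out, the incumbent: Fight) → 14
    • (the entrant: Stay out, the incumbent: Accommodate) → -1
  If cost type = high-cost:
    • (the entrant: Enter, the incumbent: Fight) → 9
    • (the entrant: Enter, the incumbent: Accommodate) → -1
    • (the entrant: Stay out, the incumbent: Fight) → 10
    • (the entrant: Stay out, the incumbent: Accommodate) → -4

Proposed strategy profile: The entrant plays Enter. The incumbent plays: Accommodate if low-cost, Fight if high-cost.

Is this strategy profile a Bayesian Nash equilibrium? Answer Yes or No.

Yes

The entrant plays Enter: E[Enter] = 0.25·(-3) + 0.75·(3) = 1.5; E[Stay out] = -6.75. Best-responding. ✓
The incumbent (cost type low-cost), facing Enter: Fight gives -2, Accommodate gives 0. Proposed Accommodate is best. ✓
The incumbent (cost type high-cost), facing Enter: Fight gives 9, Accommodate gives -1. Proposed Fight is best. ✓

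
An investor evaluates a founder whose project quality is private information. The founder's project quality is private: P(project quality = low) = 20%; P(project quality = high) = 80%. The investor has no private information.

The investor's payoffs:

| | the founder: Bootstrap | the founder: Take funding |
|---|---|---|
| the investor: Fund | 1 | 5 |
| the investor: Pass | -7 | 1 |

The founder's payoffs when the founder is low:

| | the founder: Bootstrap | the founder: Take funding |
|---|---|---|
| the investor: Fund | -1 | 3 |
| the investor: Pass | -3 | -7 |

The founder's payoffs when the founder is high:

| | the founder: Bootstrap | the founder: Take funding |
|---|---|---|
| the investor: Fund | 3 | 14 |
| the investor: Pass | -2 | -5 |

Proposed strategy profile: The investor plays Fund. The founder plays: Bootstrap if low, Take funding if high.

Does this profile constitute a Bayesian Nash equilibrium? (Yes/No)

No

A profile is a BNE iff every type of every player is best-responding given beliefs about the other side.
The investor plays Fund: E[Fund] = 0.2·(1) + 0.8·(5) = 4.2; E[Pass] = -0.6. Best-responding. ✓
The founder (project quality low), facing Fund: Bootstrap gives -1, Take funding gives 3. Proposed Bootstrap is not best — profitable deviation exists. ✗
The founder (project quality high), facing Fund: Bootstrap gives 3, Take funding gives 14. Proposed Take funding is best. ✓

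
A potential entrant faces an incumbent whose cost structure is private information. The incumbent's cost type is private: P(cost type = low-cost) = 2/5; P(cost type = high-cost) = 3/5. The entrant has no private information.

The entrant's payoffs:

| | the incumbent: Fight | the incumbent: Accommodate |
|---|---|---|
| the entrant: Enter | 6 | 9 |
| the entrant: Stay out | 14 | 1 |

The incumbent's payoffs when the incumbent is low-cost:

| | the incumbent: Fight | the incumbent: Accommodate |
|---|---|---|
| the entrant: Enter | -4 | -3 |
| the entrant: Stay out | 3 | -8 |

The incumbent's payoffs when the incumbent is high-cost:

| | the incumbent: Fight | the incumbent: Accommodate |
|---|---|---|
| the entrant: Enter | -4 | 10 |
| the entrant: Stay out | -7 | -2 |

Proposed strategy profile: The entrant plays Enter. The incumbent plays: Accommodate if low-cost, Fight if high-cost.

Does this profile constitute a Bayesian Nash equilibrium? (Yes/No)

A profile is a BNE iff every type of every player is best-responding given beliefs about the other side.
The entrant plays Enter: E[Enter] = 2/5·(9) + 3/5·(6) = 36/5; E[Stay out] = 44/5. Not best-responding. ✗
The incumbent (cost type low-cost), facing Enter: Fight gives -4, Accommodate gives -3. Proposed Accommodate is best. ✓
The incumbent (cost type high-cost), facing Enter: Fight gives -4, Accommodate gives 10. Proposed Fight is not best — profitable deviation exists. ✗

No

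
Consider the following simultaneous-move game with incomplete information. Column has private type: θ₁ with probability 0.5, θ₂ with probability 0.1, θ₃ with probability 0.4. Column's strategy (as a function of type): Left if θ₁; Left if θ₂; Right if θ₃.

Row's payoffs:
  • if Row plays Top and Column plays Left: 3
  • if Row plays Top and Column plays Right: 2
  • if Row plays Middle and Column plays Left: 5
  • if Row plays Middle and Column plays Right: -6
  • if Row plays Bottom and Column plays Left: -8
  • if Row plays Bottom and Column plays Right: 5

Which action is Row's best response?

Top

Compute Row's expected payoff for each action, taking the expectation over Column's type.
E[Top] = 0.5·(3) + 0.1·(3) + 0.4·(2) = 2.6
E[Middle] = 0.5·(5) + 0.1·(5) + 0.4·(-6) = 0.6
E[Bottom] = 0.5·(-8) + 0.1·(-8) + 0.4·(5) = -2.8
Best response: Top (2.6 is the largest).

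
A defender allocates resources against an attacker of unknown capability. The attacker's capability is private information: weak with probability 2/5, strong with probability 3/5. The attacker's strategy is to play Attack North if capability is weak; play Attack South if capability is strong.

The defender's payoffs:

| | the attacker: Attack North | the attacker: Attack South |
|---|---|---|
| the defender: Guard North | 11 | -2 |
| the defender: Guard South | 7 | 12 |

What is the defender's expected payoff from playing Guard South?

10

E[Guard South] = 2/5·7 + 3/5·12 = 14/5 + 36/5 = 10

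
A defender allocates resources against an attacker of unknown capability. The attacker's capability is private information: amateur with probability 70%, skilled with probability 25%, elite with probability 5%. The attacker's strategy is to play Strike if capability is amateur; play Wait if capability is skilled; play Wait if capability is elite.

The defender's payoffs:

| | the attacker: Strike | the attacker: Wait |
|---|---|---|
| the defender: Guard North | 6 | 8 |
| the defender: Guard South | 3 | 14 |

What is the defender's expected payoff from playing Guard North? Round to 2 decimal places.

E[Guard North] = 0.7·6 + 0.25·8 + 0.05·8 = 4.2 + 2 + 0.4 = 6.6

6.60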